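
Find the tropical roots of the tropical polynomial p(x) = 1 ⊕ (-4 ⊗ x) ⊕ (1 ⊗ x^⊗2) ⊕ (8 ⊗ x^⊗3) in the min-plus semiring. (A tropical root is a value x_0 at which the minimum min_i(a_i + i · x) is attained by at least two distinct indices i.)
Roots: {-7, -5, 5}

Each tropical root is a break point of the lower envelope of the lines y = a_i + i · x (there are 4 lines, with slopes 0, 1, ..., 3). Only the lines that attain the minimum somewhere contribute to roots; other lines are dominated. Here the surviving (envelope) indices are i = 3, i = 2, i = 1, i = 0.
Intersections between consecutive envelope lines give the roots: for adjacent envelope indices i < j the intersection is x = (a_i − a_j) / (j − i). Reading off the sorted break points: {-7, -5, 5}.
Verification: at each break x_0, at least two indices attain the minimum of min_i(a_i + i · x_0).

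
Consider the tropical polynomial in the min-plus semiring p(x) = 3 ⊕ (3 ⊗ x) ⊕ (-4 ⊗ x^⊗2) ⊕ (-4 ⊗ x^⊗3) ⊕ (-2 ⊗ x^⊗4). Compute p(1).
p(1) = -2

A tropical monomial a ⊗ x^⊗i evaluates to a + i · x. Evaluating each term at x = 1:
  Term 0 contributes 3 + 0 · 1 = 3
  Term 1 contributes 3 + 1 · 1 = 4
  Term 2 contributes -4 + 2 · 1 = -2
  Term 3 contributes -4 + 3 · 1 = -1
  Term 4 contributes -2 + 4 · 1 = 2
p(1) = ⊕ of these = min[3, 4, -2, -1, 2] = -2.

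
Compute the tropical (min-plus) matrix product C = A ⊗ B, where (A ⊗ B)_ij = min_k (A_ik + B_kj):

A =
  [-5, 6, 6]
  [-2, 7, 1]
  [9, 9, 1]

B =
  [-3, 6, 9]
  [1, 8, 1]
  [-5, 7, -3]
A ⊗ B =
  [-8, 1, 3]
  [-5, 4, -2]
  [-4, 8, -2]

Apply the min-plus product entry-by-entry:
  C[0][0] = min over k of (A[0][0] + B[0][0] = -5 + -3 = -8, A[0][1] + B[1][0] = 6 + 1 = 7, A[0][2] + B[2][0] = 6 + -5 = 1) = -8 (attained at k = 0)
  C[0][1] = min over k of (A[0][0] + B[0][1] = -5 + 6 = 1, A[0][1] + B[1][1] = 6 + 8 = 14, A[0][2] + B[2][1] = 6 + 7 = 13) = 1 (attained at k = 0)
  C[0][2] = min over k of (A[0][0] + B[0][2] = -5 + 9 = 4, A[0][1] + B[1][2] = 6 + 1 = 7, A[0][2] + B[2][2] = 6 + -3 = 3) = 3 (attained at k = 2)
  C[1][0] = min over k of (A[1][0] + B[0][0] = -2 + -3 = -5, A[1][1] + B[1][0] = 7 + 1 = 8, A[1][2] + B[2][0] = 1 + -5 = -4) = -5 (attained at k = 0)
  C[1][1] = min over k of (A[1][0] + B[0][1] = -2 + 6 = 4, A[1][1] + B[1][1] = 7 + 8 = 15, A[1][2] + B[2][1] = 1 + 7 = 8) = 4 (attained at k = 0)
  C[1][2] = min over k of (A[1][0] + B[0][2] = -2 + 9 = 7, A[1][1] + B[1][2] = 7 + 1 = 8, A[1][2] + B[2][2] = 1 + -3 = -2) = -2 (attained at k = 2)
  C[2][0] = min over k of (A[2][0] + B[0][0] = 9 + -3 = 6, A[2][1] + B[1][0] = 9 + 1 = 10, A[2][2] + B[2][0] = 1 + -5 = -4) = -4 (attained at k = 2)
  C[2][1] = min over k of (A[2][0] + B[0][1] = 9 + 6 = 15, A[2][1] + B[1][1] = 9 + 8 = 17, A[2][2] + B[2][1] = 1 + 7 = 8) = 8 (attained at k = 2)
  C[2][2] = min over k of (A[2][0] + B[0][2] = 9 + 9 = 18, A[2][1] + B[1][2] = 9 + 1 = 10, A[2][2] + B[2][2] = 1 + -3 = -2) = -2 (attained at k = 2)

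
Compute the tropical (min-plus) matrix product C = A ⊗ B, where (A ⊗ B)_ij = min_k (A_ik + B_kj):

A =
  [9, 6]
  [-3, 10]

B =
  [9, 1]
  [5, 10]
A ⊗ B =
  [11, 10]
  [6, -2]

Apply the min-plus product entry-by-entry:
  C[0][0] = min over k of (A[0][0] + B[0][0] = 9 + 9 = 18, A[0][1] + B[1][0] = 6 + 5 = 11) = 11 (attained at k = 1)
  C[0][1] = min over k of (A[0][0] + B[0][1] = 9 + 1 = 10, A[0][1] + B[1][1] = 6 + 10 = 16) = 10 (attained at k = 0)
  C[1][0] = min over k of (A[1][0] + B[0][0] = -3 + 9 = 6, A[1][1] + B[1][0] = 10 + 5 = 15) = 6 (attained at k = 0)
  C[1][1] = min over k of (A[1][0] + B[0][1] = -3 + 1 = -2, A[1][1] + B[1][1] = 10 + 10 = 20) = -2 (attained at k = 0)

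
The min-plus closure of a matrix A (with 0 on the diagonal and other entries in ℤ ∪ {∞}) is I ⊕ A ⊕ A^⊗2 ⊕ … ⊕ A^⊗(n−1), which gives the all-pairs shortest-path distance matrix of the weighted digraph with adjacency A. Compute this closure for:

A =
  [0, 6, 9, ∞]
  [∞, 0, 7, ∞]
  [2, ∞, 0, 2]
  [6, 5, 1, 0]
Closure =
  [0, 6, 9, 11]
  [9, 0, 7, 9]
  [2, 7, 0, 2]
  [3, 5, 1, 0]

This is the Floyd-Warshall all-pairs shortest-path computation. For each intermediate vertex k = 0, 1, …, 3, update dist[i][j] ← min(dist[i][j], dist[i][k] + dist[k][j]). The final matrix gives, for each (i, j), the minimum total weight of any directed path from i to j (possibly empty when i = j).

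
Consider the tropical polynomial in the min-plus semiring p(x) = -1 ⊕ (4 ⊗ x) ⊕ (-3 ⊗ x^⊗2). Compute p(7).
p(7) = -1

A tropical monomial a ⊗ x^⊗i evaluates to a + i · x. Evaluating each term at x = 7:
  Term 0 contributes -1 + 0 · 7 = -1
  Term 1 contributes 4 + 1 · 7 = 11
  Term 2 contributes -3 + 2 · 7 = 11
p(7) = ⊕ of these = min[-1, 11, 11] = -1.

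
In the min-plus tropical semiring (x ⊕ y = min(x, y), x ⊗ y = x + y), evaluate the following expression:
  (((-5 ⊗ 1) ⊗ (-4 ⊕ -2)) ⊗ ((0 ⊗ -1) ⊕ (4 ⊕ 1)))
(((-5 ⊗ 1) ⊗ (-4 ⊕ -2)) ⊗ ((0 ⊗ -1) ⊕ (4 ⊕ 1))) = -9

Expand innermost to outermost. Recall ⊕ takes the minimum of its arguments and ⊗ takes their sum. Working out the expression (((-5 ⊗ 1) ⊗ (-4 ⊕ -2)) ⊗ ((0 ⊗ -1) ⊕ (4 ⊕ 1))) gives -9.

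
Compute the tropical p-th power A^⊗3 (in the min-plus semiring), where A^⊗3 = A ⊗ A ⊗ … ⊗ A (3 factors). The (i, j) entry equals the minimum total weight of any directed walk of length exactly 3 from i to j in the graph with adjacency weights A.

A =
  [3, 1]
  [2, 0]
A^⊗3 =
  [3, 1]
  [2, 0]

Each entry (A^⊗3)_ij equals the minimum over all length-3 walks i = v_0 → v_1 → … → v_3 = j of Σ_t A[v_t][v_{t+1}]. For example, for (i, j) = (0, 1) we minimise over 4 possible intermediate vertex sequences; the minimum is 1, attained along the walk 0 → 1 → 1 → 1.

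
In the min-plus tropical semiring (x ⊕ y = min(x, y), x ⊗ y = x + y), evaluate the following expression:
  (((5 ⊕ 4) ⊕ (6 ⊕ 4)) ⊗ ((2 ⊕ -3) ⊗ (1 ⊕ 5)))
(((5 ⊕ 4) ⊕ (6 ⊕ 4)) ⊗ ((2 ⊕ -3) ⊗ (1 ⊕ 5))) = 2

Expand innermost to outermost. Recall ⊕ takes the minimum of its arguments and ⊗ takes their sum. Working out the expression (((5 ⊕ 4) ⊕ (6 ⊕ 4)) ⊗ ((2 ⊕ -3) ⊗ (1 ⊕ 5))) gives 2.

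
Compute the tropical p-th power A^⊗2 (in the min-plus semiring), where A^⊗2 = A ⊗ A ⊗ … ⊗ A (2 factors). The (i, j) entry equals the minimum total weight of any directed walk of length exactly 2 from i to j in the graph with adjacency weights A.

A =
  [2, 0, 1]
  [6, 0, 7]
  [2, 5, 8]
A^⊗2 =
  [3, 0, 3]
  [6, 0, 7]
  [4, 2, 3]

Each entry (A^⊗2)_ij equals the minimum over all length-2 walks i = v_0 → v_1 → … → v_2 = j of Σ_t A[v_t][v_{t+1}]. For example, for (i, j) = (0, 2) we minimise over 3 possible intermediate vertex sequences; the minimum is 3, attained along the walk 0 → 0 → 2.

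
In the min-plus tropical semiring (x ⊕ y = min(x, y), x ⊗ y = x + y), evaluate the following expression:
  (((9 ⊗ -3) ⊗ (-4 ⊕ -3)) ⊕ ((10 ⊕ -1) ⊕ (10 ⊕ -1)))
(((9 ⊗ -3) ⊗ (-4 ⊕ -3)) ⊕ ((10 ⊕ -1) ⊕ (10 ⊕ -1))) = -1

Expand innermost to outermost. Recall ⊕ takes the minimum of its arguments and ⊗ takes their sum. Working out the expression (((9 ⊗ -3) ⊗ (-4 ⊕ -3)) ⊕ ((10 ⊕ -1) ⊕ (10 ⊕ -1))) gives -1.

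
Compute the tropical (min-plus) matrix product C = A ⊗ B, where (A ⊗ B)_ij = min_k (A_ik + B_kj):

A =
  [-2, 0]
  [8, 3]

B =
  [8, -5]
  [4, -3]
A ⊗ B =
  [4, -7]
  [7, 0]

Apply the min-plus product entry-by-entry:
  C[0][0] = min over k of (A[0][0] + B[0][0] = -2 + 8 = 6, A[0][1] + B[1][0] = 0 + 4 = 4) = 4 (attained at k = 1)
  C[0][1] = min over k of (A[0][0] + B[0][1] = -2 + -5 = -7, A[0][1] + B[1][1] = 0 + -3 = -3) = -7 (attained at k = 0)
  C[1][0] = min over k of (A[1][0] + B[0][0] = 8 + 8 = 16, A[1][1] + B[1][0] = 3 + 4 = 7) = 7 (attained at k = 1)
  C[1][1] = min over k of (A[1][0] + B[0][1] = 8 + -5 = 3, A[1][1] + B[1][1] = 3 + -3 = 0) = 0 (attained at k = 1)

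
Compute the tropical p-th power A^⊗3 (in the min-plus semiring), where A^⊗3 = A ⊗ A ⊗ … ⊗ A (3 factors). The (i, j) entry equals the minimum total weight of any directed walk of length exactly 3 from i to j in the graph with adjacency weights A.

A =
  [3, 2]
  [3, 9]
A^⊗3 =
  [8, 7]
  [8, 8]

Each entry (A^⊗3)_ij equals the minimum over all length-3 walks i = v_0 → v_1 → … → v_3 = j of Σ_t A[v_t][v_{t+1}]. For example, for (i, j) = (0, 1) we minimise over 4 possible intermediate vertex sequences; the minimum is 7, attained along the walk 0 → 1 → 0 → 1.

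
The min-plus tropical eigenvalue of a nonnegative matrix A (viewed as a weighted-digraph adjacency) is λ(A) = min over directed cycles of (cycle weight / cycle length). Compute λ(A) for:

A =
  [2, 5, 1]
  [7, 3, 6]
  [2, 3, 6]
λ(A) = 3/2

Enumerate directed cycles and compute their means (weight / length). Sample:
  cycle 0 → 0: weight = 2, length = 1, mean = 2/1 ≈ 2.000
  cycle 1 → 1: weight = 3, length = 1, mean = 3/1 ≈ 3.000
  cycle 2 → 2: weight = 6, length = 1, mean = 6/1 ≈ 6.000
  cycle 0 → 1 → 0: weight = 12, length = 2, mean = 12/2 ≈ 6.000
  cycle 0 → 2 → 0: weight = 3, length = 2, mean = 3/2 ≈ 1.500
  cycle 1 → 0 → 1: weight = 12, length = 2, mean = 12/2 ≈ 6.000
Minimum mean = 1.500, attained e.g. along the cycle 0 → 2 → 0 with weight 3 and length 2. So λ(A) = 3/2 = 3/2.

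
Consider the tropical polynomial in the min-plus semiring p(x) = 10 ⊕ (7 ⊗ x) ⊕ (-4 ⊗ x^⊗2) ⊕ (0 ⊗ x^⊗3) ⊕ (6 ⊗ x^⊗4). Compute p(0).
p(0) = -4

A tropical monomial a ⊗ x^⊗i evaluates to a + i · x. Evaluating each term at x = 0:
  Term 0 contributes 10 + 0 · 0 = 10
  Term 1 contributes 7 + 1 · 0 = 7
  Term 2 contributes -4 + 2 · 0 = -4
  Term 3 contributes 0 + 3 · 0 = 0
  Term 4 contributes 6 + 4 · 0 = 6
p(0) = ⊕ of these = min[10, 7, -4, 0, 6] = -4.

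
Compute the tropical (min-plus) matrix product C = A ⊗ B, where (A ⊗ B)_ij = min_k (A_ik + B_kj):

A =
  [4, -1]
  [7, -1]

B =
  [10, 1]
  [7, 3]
A ⊗ B =
  [6, 2]
  [6, 2]

Apply the min-plus product entry-by-entry:
  C[0][0] = min over k of (A[0][0] + B[0][0] = 4 + 10 = 14, A[0][1] + B[1][0] = -1 + 7 = 6) = 6 (attained at k = 1)
  C[0][1] = min over k of (A[0][0] + B[0][1] = 4 + 1 = 5, A[0][1] + B[1][1] = -1 + 3 = 2) = 2 (attained at k = 1)
  C[1][0] = min over k of (A[1][0] + B[0][0] = 7 + 10 = 17, A[1][1] + B[1][0] = -1 + 7 = 6) = 6 (attained at k = 1)
  C[1][1] = min over k of (A[1][0] + B[0][1] = 7 + 1 = 8, A[1][1] + B[1][1] = -1 + 3 = 2) = 2 (attained at k = 1)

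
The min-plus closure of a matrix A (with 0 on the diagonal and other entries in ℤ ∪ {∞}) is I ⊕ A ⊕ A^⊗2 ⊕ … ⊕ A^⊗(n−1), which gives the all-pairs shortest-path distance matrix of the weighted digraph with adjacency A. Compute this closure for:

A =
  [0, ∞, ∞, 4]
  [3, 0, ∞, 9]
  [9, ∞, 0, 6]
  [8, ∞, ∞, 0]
Closure =
  [0, ∞, ∞, 4]
  [3, 0, ∞, 7]
  [9, ∞, 0, 6]
  [8, ∞, ∞, 0]

This is the Floyd-Warshall all-pairs shortest-path computation. For each intermediate vertex k = 0, 1, …, 3, update dist[i][j] ← min(dist[i][j], dist[i][k] + dist[k][j]). The final matrix gives, for each (i, j), the minimum total weight of any directed path from i to j (possibly empty when i = j).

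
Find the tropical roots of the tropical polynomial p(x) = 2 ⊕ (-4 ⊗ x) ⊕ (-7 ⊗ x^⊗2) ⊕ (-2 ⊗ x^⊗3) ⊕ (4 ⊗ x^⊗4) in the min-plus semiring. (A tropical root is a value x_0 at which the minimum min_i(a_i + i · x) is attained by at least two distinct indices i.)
Roots: {-6, -5, 3, 6}

Each tropical root is a break point of the lower envelope of the lines y = a_i + i · x (there are 5 lines, with slopes 0, 1, ..., 4). Only the lines that attain the minimum somewhere contribute to roots; other lines are dominated. Here the surviving (envelope) indices are i = 4, i = 3, i = 2, i = 1, i = 0.
Intersections between consecutive envelope lines give the roots: for adjacent envelope indices i < j the intersection is x = (a_i − a_j) / (j − i). Reading off the sorted break points: {-6, -5, 3, 6}.
Verification: at each break x_0, at least two indices attain the minimum of min_i(a_i + i · x_0).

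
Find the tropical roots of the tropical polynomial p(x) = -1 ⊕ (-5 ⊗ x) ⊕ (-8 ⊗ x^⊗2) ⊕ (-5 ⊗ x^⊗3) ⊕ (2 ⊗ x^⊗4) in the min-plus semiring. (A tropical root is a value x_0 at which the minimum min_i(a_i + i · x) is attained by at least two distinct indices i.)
Roots: {-7, -3, 3, 4}

Each tropical root is a break point of the lower envelope of the lines y = a_i + i · x (there are 5 lines, with slopes 0, 1, ..., 4). Only the lines that attain the minimum somewhere contribute to roots; other lines are dominated. Here the surviving (envelope) indices are i = 4, i = 3, i = 2, i = 1, i = 0.
Intersections between consecutive envelope lines give the roots: for adjacent envelope indices i < j the intersection is x = (a_i − a_j) / (j − i). Reading off the sorted break points: {-7, -3, 3, 4}.
Verification: at each break x_0, at least two indices attain the minimum of min_i(a_i + i · x_0).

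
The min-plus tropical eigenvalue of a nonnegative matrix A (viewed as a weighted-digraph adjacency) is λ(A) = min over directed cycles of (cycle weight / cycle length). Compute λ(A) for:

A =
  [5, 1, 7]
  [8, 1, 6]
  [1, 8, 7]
λ(A) = 1

Enumerate directed cycles and compute their means (weight / length). Sample:
  cycle 0 → 0: weight = 5, length = 1, mean = 5/1 ≈ 5.000
  cycle 1 → 1: weight = 1, length = 1, mean = 1/1 ≈ 1.000
  cycle 2 → 2: weight = 7, length = 1, mean = 7/1 ≈ 7.000
  cycle 0 → 1 → 0: weight = 9, length = 2, mean = 9/2 ≈ 4.500
  cycle 0 → 2 → 0: weight = 8, length = 2, mean = 8/2 ≈ 4.000
  cycle 1 → 0 → 1: weight = 9, length = 2, mean = 9/2 ≈ 4.500
Minimum mean = 1.000, attained e.g. along the cycle 1 → 1 with weight 1 and length 1. So λ(A) = 1/1 = 1.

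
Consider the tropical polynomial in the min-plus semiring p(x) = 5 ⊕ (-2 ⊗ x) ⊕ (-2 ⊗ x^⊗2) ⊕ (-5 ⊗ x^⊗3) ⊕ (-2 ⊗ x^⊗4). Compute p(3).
p(3) = 1

A tropical monomial a ⊗ x^⊗i evaluates to a + i · x. Evaluating each term at x = 3:
  Term 0 contributes 5 + 0 · 3 = 5
  Term 1 contributes -2 + 1 · 3 = 1
  Term 2 contributes -2 + 2 · 3 = 4
  Term 3 contributes -5 + 3 · 3 = 4
  Term 4 contributes -2 + 4 · 3 = 10
p(3) = ⊕ of these = min[5, 1, 4, 4, 10] = 1.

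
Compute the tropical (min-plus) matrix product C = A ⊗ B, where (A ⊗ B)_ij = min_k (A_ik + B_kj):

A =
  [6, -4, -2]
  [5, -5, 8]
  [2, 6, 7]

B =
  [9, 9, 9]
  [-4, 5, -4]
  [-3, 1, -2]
A ⊗ B =
  [-8, -1, -8]
  [-9, 0, -9]
  [2, 8, 2]

Apply the min-plus product entry-by-entry:
  C[0][0] = min over k of (A[0][0] + B[0][0] = 6 + 9 = 15, A[0][1] + B[1][0] = -4 + -4 = -8, A[0][2] + B[2][0] = -2 + -3 = -5) = -8 (attained at k = 1)
  C[0][1] = min over k of (A[0][0] + B[0][1] = 6 + 9 = 15, A[0][1] + B[1][1] = -4 + 5 = 1, A[0][2] + B[2][1] = -2 + 1 = -1) = -1 (attained at k = 2)
  C[0][2] = min over k of (A[0][0] + B[0][2] = 6 + 9 = 15, A[0][1] + B[1][2] = -4 + -4 = -8, A[0][2] + B[2][2] = -2 + -2 = -4) = -8 (attained at k = 1)
  C[1][0] = min over k of (A[1][0] + B[0][0] = 5 + 9 = 14, A[1][1] + B[1][0] = -5 + -4 = -9, A[1][2] + B[2][0] = 8 + -3 = 5) = -9 (attained at k = 1)
  C[1][1] = min over k of (A[1][0] + B[0][1] = 5 + 9 = 14, A[1][1] + B[1][1] = -5 + 5 = 0, A[1][2] + B[2][1] = 8 + 1 = 9) = 0 (attained at k = 1)
  C[1][2] = min over k of (A[1][0] + B[0][2] = 5 + 9 = 14, A[1][1] + B[1][2] = -5 + -4 = -9, A[1][2] + B[2][2] = 8 + -2 = 6) = -9 (attained at k = 1)
  C[2][0] = min over k of (A[2][0] + B[0][0] = 2 + 9 = 11, A[2][1] + B[1][0] = 6 + -4 = 2, A[2][2] + B[2][0] = 7 + -3 = 4) = 2 (attained at k = 1)
  C[2][1] = min over k of (A[2][0] + B[0][1] = 2 + 9 = 11, A[2][1] + B[1][1] = 6 + 5 = 11, A[2][2] + B[2][1] = 7 + 1 = 8) = 8 (attained at k = 2)
  C[2][2] = min over k of (A[2][0] + B[0][2] = 2 + 9 = 11, A[2][1] + B[1][2] = 6 + -4 = 2, A[2][2] + B[2][2] = 7 + -2 = 5) = 2 (attained at k = 1)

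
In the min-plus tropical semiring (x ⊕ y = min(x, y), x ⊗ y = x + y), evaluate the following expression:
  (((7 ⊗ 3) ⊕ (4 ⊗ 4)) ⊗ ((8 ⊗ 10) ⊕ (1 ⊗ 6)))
(((7 ⊗ 3) ⊕ (4 ⊗ 4)) ⊗ ((8 ⊗ 10) ⊕ (1 ⊗ 6))) = 15

Expand innermost to outermost. Recall ⊕ takes the minimum of its arguments and ⊗ takes their sum. Working out the expression (((7 ⊗ 3) ⊕ (4 ⊗ 4)) ⊗ ((8 ⊗ 10) ⊕ (1 ⊗ 6))) gives 15.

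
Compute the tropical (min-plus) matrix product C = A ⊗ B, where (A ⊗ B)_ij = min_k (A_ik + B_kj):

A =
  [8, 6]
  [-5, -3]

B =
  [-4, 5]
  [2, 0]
A ⊗ B =
  [4, 6]
  [-9, -3]

Apply the min-plus product entry-by-entry:
  C[0][0] = min over k of (A[0][0] + B[0][0] = 8 + -4 = 4, A[0][1] + B[1][0] = 6 + 2 = 8) = 4 (attained at k = 0)
  C[0][1] = min over k of (A[0][0] + B[0][1] = 8 + 5 = 13, A[0][1] + B[1][1] = 6 + 0 = 6) = 6 (attained at k = 1)
  C[1][0] = min over k of (A[1][0] + B[0][0] = -5 + -4 = -9, A[1][1] + B[1][0] = -3 + 2 = -1) = -9 (attained at k = 0)
  C[1][1] = min over k of (A[1][0] + B[0][1] = -5 + 5 = 0, A[1][1] + B[1][1] = -3 + 0 = -3) = -3 (attained at k = 1)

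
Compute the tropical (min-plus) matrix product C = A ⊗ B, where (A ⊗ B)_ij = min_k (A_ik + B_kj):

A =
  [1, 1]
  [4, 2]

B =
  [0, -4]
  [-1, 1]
A ⊗ B =
  [0, -3]
  [1, 0]

Apply the min-plus product entry-by-entry:
  C[0][0] = min over k of (A[0][0] + B[0][0] = 1 + 0 = 1, A[0][1] + B[1][0] = 1 + -1 = 0) = 0 (attained at k = 1)
  C[0][1] = min over k of (A[0][0] + B[0][1] = 1 + -4 = -3, A[0][1] + B[1][1] = 1 + 1 = 2) = -3 (attained at k = 0)
  C[1][0] = min over k of (A[1][0] + B[0][0] = 4 + 0 = 4, A[1][1] + B[1][0] = 2 + -1 = 1) = 1 (attained at k = 1)
  C[1][1] = min over k of (A[1][0] + B[0][1] = 4 + -4 = 0, A[1][1] + B[1][1] = 2 + 1 = 3) = 0 (attained at k = 0)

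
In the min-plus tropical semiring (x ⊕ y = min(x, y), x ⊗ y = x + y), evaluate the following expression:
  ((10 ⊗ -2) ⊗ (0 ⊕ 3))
((10 ⊗ -2) ⊗ (0 ⊕ 3)) = 8

Expand innermost to outermost. Recall ⊕ takes the minimum of its arguments and ⊗ takes their sum. Working out the expression ((10 ⊗ -2) ⊗ (0 ⊕ 3)) gives 8.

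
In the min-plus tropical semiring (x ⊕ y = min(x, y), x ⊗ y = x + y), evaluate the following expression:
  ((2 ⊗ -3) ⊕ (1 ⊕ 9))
((2 ⊗ -3) ⊕ (1 ⊕ 9)) = -1

Expand innermost to outermost. Recall ⊕ takes the minimum of its arguments and ⊗ takes their sum. Working out the expression ((2 ⊗ -3) ⊕ (1 ⊕ 9)) gives -1.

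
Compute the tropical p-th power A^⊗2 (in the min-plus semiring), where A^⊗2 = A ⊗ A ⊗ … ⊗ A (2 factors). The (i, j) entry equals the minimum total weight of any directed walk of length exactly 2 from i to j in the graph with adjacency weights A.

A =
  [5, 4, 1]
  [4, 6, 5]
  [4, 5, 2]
A^⊗2 =
  [5, 6, 3]
  [9, 8, 5]
  [6, 7, 4]

Each entry (A^⊗2)_ij equals the minimum over all length-2 walks i = v_0 → v_1 → … → v_2 = j of Σ_t A[v_t][v_{t+1}]. For example, for (i, j) = (0, 2) we minimise over 3 possible intermediate vertex sequences; the minimum is 3, attained along the walk 0 → 2 → 2.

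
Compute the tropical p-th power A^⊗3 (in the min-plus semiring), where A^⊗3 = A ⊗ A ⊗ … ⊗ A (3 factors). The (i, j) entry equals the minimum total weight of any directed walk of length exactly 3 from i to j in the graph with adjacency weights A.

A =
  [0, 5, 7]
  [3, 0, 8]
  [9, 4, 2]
A^⊗3 =
  [0, 5, 7]
  [3, 0, 8]
  [7, 4, 6]

Each entry (A^⊗3)_ij equals the minimum over all length-3 walks i = v_0 → v_1 → … → v_3 = j of Σ_t A[v_t][v_{t+1}]. For example, for (i, j) = (0, 2) we minimise over 9 possible intermediate vertex sequences; the minimum is 7, attained along the walk 0 → 0 → 0 → 2.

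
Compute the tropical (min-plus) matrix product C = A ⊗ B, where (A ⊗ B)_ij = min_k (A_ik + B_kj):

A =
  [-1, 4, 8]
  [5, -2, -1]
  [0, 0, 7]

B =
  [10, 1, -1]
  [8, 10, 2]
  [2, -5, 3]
A ⊗ B =
  [9, 0, -2]
  [1, -6, 0]
  [8, 1, -1]

Apply the min-plus product entry-by-entry:
  C[0][0] = min over k of (A[0][0] + B[0][0] = -1 + 10 = 9, A[0][1] + B[1][0] = 4 + 8 = 12, A[0][2] + B[2][0] = 8 + 2 = 10) = 9 (attained at k = 0)
  C[0][1] = min over k of (A[0][0] + B[0][1] = -1 + 1 = 0, A[0][1] + B[1][1] = 4 + 10 = 14, A[0][2] + B[2][1] = 8 + -5 = 3) = 0 (attained at k = 0)
  C[0][2] = min over k of (A[0][0] + B[0][2] = -1 + -1 = -2, A[0][1] + B[1][2] = 4 + 2 = 6, A[0][2] + B[2][2] = 8 + 3 = 11) = -2 (attained at k = 0)
  C[1][0] = min over k of (A[1][0] + B[0][0] = 5 + 10 = 15, A[1][1] + B[1][0] = -2 + 8 = 6, A[1][2] + B[2][0] = -1 + 2 = 1) = 1 (attained at k = 2)
  C[1][1] = min over k of (A[1][0] + B[0][1] = 5 + 1 = 6, A[1][1] + B[1][1] = -2 + 10 = 8, A[1][2] + B[2][1] = -1 + -5 = -6) = -6 (attained at k = 2)
  C[1][2] = min over k of (A[1][0] + B[0][2] = 5 + -1 = 4, A[1][1] + B[1][2] = -2 + 2 = 0, A[1][2] + B[2][2] = -1 + 3 = 2) = 0 (attained at k = 1)
  C[2][0] = min over k of (A[2][0] + B[0][0] = 0 + 10 = 10, A[2][1] + B[1][0] = 0 + 8 = 8, A[2][2] + B[2][0] = 7 + 2 = 9) = 8 (attained at k = 1)
  C[2][1] = min over k of (A[2][0] + B[0][1] = 0 + 1 = 1, A[2][1] + B[1][1] = 0 + 10 = 10, A[2][2] + B[2][1] = 7 + -5 = 2) = 1 (attained at k = 0)
  C[2][2] = min over k of (A[2][0] + B[0][2] = 0 + -1 = -1, A[2][1] + B[1][2] = 0 + 2 = 2, A[2][2] + B[2][2] = 7 + 3 = 10) = -1 (attained at k = 0)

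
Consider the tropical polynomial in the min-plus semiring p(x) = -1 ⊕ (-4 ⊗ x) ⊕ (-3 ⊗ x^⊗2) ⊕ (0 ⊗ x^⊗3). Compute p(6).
p(6) = -1

A tropical monomial a ⊗ x^⊗i evaluates to a + i · x. Evaluating each term at x = 6:
  Term 0 contributes -1 + 0 · 6 = -1
  Term 1 contributes -4 + 1 · 6 = 2
  Term 2 contributes -3 + 2 · 6 = 9
  Term 3 contributes 0 + 3 · 6 = 18
p(6) = ⊕ of these = min[-1, 2, 9, 18] = -1.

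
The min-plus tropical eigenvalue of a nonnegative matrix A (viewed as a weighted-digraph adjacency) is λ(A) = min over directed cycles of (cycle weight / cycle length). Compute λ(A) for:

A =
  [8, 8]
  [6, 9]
λ(A) = 7

Enumerate directed cycles and compute their means (weight / length). Sample:
  cycle 0 → 0: weight = 8, length = 1, mean = 8/1 ≈ 8.000
  cycle 1 → 1: weight = 9, length = 1, mean = 9/1 ≈ 9.000
  cycle 0 → 1 → 0: weight = 14, length = 2, mean = 14/2 ≈ 7.000
  cycle 1 → 0 → 1: weight = 14, length = 2, mean = 14/2 ≈ 7.000
Minimum mean = 7.000, attained e.g. along the cycle 0 → 1 → 0 with weight 14 and length 2. So λ(A) = 14/2 = 7.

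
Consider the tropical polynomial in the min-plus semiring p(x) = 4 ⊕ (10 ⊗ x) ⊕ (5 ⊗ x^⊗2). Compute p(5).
p(5) = 4

A tropical monomial a ⊗ x^⊗i evaluates to a + i · x. Evaluating each term at x = 5:
  Term 0 contributes 4 + 0 · 5 = 4
  Term 1 contributes 10 + 1 · 5 = 15
  Term 2 contributes 5 + 2 · 5 = 15
p(5) = ⊕ of these = min[4, 15, 15] = 4.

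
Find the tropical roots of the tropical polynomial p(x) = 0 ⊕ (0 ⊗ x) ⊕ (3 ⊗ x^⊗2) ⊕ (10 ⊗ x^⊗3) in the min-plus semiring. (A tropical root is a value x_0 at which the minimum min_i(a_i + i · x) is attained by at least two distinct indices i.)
Roots: {-7, -3, 0}

Each tropical root is a break point of the lower envelope of the lines y = a_i + i · x (there are 4 lines, with slopes 0, 1, ..., 3). Only the lines that attain the minimum somewhere contribute to roots; other lines are dominated. Here the surviving (envelope) indices are i = 3, i = 2, i = 1, i = 0.
Intersections between consecutive envelope lines give the roots: for adjacent envelope indices i < j the intersection is x = (a_i − a_j) / (j − i). Reading off the sorted break points: {-7, -3, 0}.
Verification: at each break x_0, at least two indices attain the minimum of min_i(a_i + i · x_0).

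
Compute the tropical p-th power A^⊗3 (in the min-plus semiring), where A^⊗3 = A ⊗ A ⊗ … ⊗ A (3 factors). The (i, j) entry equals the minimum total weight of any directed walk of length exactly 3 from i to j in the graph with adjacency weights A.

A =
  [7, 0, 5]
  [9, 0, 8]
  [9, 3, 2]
A^⊗3 =
  [9, 0, 8]
  [9, 0, 8]
  [12, 3, 6]

Each entry (A^⊗3)_ij equals the minimum over all length-3 walks i = v_0 → v_1 → … → v_3 = j of Σ_t A[v_t][v_{t+1}]. For example, for (i, j) = (0, 2) we minimise over 9 possible intermediate vertex sequences; the minimum is 8, attained along the walk 0 → 1 → 1 → 2.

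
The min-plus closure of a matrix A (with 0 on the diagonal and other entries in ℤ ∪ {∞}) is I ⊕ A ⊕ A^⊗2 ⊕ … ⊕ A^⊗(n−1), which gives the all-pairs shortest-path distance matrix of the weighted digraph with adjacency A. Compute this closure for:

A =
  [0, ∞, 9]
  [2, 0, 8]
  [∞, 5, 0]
Closure =
  [0, 14, 9]
  [2, 0, 8]
  [7, 5, 0]

This is the Floyd-Warshall all-pairs shortest-path computation. For each intermediate vertex k = 0, 1, …, 2, update dist[i][j] ← min(dist[i][j], dist[i][k] + dist[k][j]). The final matrix gives, for each (i, j), the minimum total weight of any directed path from i to j (possibly empty when i = j).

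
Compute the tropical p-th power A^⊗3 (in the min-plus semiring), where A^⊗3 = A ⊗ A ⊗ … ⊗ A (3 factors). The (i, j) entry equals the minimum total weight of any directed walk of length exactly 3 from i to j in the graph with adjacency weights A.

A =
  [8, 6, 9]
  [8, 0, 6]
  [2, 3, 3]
A^⊗3 =
  [14, 6, 12]
  [8, 0, 6]
  [8, 3, 9]

Each entry (A^⊗3)_ij equals the minimum over all length-3 walks i = v_0 → v_1 → … → v_3 = j of Σ_t A[v_t][v_{t+1}]. For example, for (i, j) = (0, 2) we minimise over 9 possible intermediate vertex sequences; the minimum is 12, attained along the walk 0 → 1 → 1 → 2.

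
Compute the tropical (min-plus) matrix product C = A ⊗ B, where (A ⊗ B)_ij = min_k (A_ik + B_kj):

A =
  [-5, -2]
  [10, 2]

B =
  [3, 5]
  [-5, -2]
A ⊗ B =
  [-7, -4]
  [-3, 0]

Apply the min-plus product entry-by-entry:
  C[0][0] = min over k of (A[0][0] + B[0][0] = -5 + 3 = -2, A[0][1] + B[1][0] = -2 + -5 = -7) = -7 (attained at k = 1)
  C[0][1] = min over k of (A[0][0] + B[0][1] = -5 + 5 = 0, A[0][1] + B[1][1] = -2 + -2 = -4) = -4 (attained at k = 1)
  C[1][0] = min over k of (A[1][0] + B[0][0] = 10 + 3 = 13, A[1][1] + B[1][0] = 2 + -5 = -3) = -3 (attained at k = 1)
  C[1][1] = min over k of (A[1][0] + B[0][1] = 10 + 5 = 15, A[1][1] + B[1][1] = 2 + -2 = 0) = 0 (attained at k = 1)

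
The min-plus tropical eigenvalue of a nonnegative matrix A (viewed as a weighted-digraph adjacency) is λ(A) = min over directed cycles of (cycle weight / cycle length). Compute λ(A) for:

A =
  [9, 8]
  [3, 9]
λ(A) = 11/2

Enumerate directed cycles and compute their means (weight / length). Sample:
  cycle 0 → 0: weight = 9, length = 1, mean = 9/1 ≈ 9.000
  cycle 1 → 1: weight = 9, length = 1, mean = 9/1 ≈ 9.000
  cycle 0 → 1 → 0: weight = 11, length = 2, mean = 11/2 ≈ 5.500
  cycle 1 → 0 → 1: weight = 11, length = 2, mean = 11/2 ≈ 5.500
Minimum mean = 5.500, attained e.g. along the cycle 0 → 1 → 0 with weight 11 and length 2. So λ(A) = 11/2 = 11/2.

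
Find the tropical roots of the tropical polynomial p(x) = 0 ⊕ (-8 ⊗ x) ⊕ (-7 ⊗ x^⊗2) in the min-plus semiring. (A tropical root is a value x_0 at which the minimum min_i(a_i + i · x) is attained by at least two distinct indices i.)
Roots: {-1, 8}

Each tropical root is a break point of the lower envelope of the lines y = a_i + i · x (there are 3 lines, with slopes 0, 1, ..., 2). Only the lines that attain the minimum somewhere contribute to roots; other lines are dominated. Here the surviving (envelope) indices are i = 2, i = 1, i = 0.
Intersections between consecutive envelope lines give the roots: for adjacent envelope indices i < j the intersection is x = (a_i − a_j) / (j − i). Reading off the sorted break points: {-1, 8}.
Verification: at each break x_0, at least two indices attain the minimum of min_i(a_i + i · x_0).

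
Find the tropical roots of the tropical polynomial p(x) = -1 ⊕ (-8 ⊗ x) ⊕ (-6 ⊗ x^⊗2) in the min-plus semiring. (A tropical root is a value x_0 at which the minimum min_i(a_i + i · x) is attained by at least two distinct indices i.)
Roots: {-2, 7}

Each tropical root is a break point of the lower envelope of the lines y = a_i + i · x (there are 3 lines, with slopes 0, 1, ..., 2). Only the lines that attain the minimum somewhere contribute to roots; other lines are dominated. Here the surviving (envelope) indices are i = 2, i = 1, i = 0.
Intersections between consecutive envelope lines give the roots: for adjacent envelope indices i < j the intersection is x = (a_i − a_j) / (j − i). Reading off the sorted break points: {-2, 7}.
Verification: at each break x_0, at least two indices attain the minimum of min_i(a_i + i · x_0).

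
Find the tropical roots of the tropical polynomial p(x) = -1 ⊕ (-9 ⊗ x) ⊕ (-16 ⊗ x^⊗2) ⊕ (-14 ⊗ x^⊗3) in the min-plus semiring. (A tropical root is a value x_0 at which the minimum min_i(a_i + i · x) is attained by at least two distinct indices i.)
Roots: {-2, 7, 8}

Each tropical root is a break point of the lower envelope of the lines y = a_i + i · x (there are 4 lines, with slopes 0, 1, ..., 3). Only the lines that attain the minimum somewhere contribute to roots; other lines are dominated. Here the surviving (envelope) indices are i = 3, i = 2, i = 1, i = 0.
Intersections between consecutive envelope lines give the roots: for adjacent envelope indices i < j the intersection is x = (a_i − a_j) / (j − i). Reading off the sorted break points: {-2, 7, 8}.
Verification: at each break x_0, at least two indices attain the minimum of min_i(a_i + i · x_0).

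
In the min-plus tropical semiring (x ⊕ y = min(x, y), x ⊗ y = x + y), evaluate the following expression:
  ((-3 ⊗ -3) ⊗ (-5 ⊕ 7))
((-3 ⊗ -3) ⊗ (-5 ⊕ 7)) = -11

Expand innermost to outermost. Recall ⊕ takes the minimum of its arguments and ⊗ takes their sum. Working out the expression ((-3 ⊗ -3) ⊗ (-5 ⊕ 7)) gives -11.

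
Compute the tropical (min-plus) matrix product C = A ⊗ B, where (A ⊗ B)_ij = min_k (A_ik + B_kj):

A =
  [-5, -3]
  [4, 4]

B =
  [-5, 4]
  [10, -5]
A ⊗ B =
  [-10, -8]
  [-1, -1]

Apply the min-plus product entry-by-entry:
  C[0][0] = min over k of (A[0][0] + B[0][0] = -5 + -5 = -10, A[0][1] + B[1][0] = -3 + 10 = 7) = -10 (attained at k = 0)
  C[0][1] = min over k of (A[0][0] + B[0][1] = -5 + 4 = -1, A[0][1] + B[1][1] = -3 + -5 = -8) = -8 (attained at k = 1)
  C[1][0] = min over k of (A[1][0] + B[0][0] = 4 + -5 = -1, A[1][1] + B[1][0] = 4 + 10 = 14) = -1 (attained at k = 0)
  C[1][1] = min over k of (A[1][0] + B[0][1] = 4 + 4 = 8, A[1][1] + B[1][1] = 4 + -5 = -1) = -1 (attained at k = 1)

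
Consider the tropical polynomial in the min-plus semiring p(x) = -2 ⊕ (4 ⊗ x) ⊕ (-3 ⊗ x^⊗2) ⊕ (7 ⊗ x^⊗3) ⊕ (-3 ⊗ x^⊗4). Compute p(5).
p(5) = -2

A tropical monomial a ⊗ x^⊗i evaluates to a + i · x. Evaluating each term at x = 5:
  Term 0 contributes -2 + 0 · 5 = -2
  Term 1 contributes 4 + 1 · 5 = 9
  Term 2 contributes -3 + 2 · 5 = 7
  Term 3 contributes 7 + 3 · 5 = 22
  Term 4 contributes -3 + 4 · 5 = 17
p(5) = ⊕ of these = min[-2, 9, 7, 22, 17] = -2.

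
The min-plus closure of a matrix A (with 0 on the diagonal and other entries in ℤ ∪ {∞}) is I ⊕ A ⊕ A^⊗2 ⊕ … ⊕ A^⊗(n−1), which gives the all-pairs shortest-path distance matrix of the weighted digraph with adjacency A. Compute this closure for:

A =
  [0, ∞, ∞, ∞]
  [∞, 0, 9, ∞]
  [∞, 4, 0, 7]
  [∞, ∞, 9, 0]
Closure =
  [0, ∞, ∞, ∞]
  [∞, 0, 9, 16]
  [∞, 4, 0, 7]
  [∞, 13, 9, 0]

This is the Floyd-Warshall all-pairs shortest-path computation. For each intermediate vertex k = 0, 1, …, 3, update dist[i][j] ← min(dist[i][j], dist[i][k] + dist[k][j]). The final matrix gives, for each (i, j), the minimum total weight of any directed path from i to j (possibly empty when i = j).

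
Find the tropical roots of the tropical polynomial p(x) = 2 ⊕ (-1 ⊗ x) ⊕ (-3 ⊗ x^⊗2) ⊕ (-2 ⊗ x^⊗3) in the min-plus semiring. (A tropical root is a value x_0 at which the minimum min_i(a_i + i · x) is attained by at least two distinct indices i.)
Roots: {-1, 2, 3}

Each tropical root is a break point of the lower envelope of the lines y = a_i + i · x (there are 4 lines, with slopes 0, 1, ..., 3). Only the lines that attain the minimum somewhere contribute to roots; other lines are dominated. Here the surviving (envelope) indices are i = 3, i = 2, i = 1, i = 0.
Intersections between consecutive envelope lines give the roots: for adjacent envelope indices i < j the intersection is x = (a_i − a_j) / (j − i). Reading off the sorted break points: {-1, 2, 3}.
Verification: at each break x_0, at least two indices attain the minimum of min_i(a_i + i · x_0).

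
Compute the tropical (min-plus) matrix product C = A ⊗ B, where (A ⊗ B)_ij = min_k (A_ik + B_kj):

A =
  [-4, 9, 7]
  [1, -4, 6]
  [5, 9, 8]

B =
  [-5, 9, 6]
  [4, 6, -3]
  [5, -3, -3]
A ⊗ B =
  [-9, 4, 2]
  [-4, 2, -7]
  [0, 5, 5]

Apply the min-plus product entry-by-entry:
  C[0][0] = min over k of (A[0][0] + B[0][0] = -4 + -5 = -9, A[0][1] + B[1][0] = 9 + 4 = 13, A[0][2] + B[2][0] = 7 + 5 = 12) = -9 (attained at k = 0)
  C[0][1] = min over k of (A[0][0] + B[0][1] = -4 + 9 = 5, A[0][1] + B[1][1] = 9 + 6 = 15, A[0][2] + B[2][1] = 7 + -3 = 4) = 4 (attained at k = 2)
  C[0][2] = min over k of (A[0][0] + B[0][2] = -4 + 6 = 2, A[0][1] + B[1][2] = 9 + -3 = 6, A[0][2] + B[2][2] = 7 + -3 = 4) = 2 (attained at k = 0)
  C[1][0] = min over k of (A[1][0] + B[0][0] = 1 + -5 = -4, A[1][1] + B[1][0] = -4 + 4 = 0, A[1][2] + B[2][0] = 6 + 5 = 11) = -4 (attained at k = 0)
  C[1][1] = min over k of (A[1][0] + B[0][1] = 1 + 9 = 10, A[1][1] + B[1][1] = -4 + 6 = 2, A[1][2] + B[2][1] = 6 + -3 = 3) = 2 (attained at k = 1)
  C[1][2] = min over k of (A[1][0] + B[0][2] = 1 + 6 = 7, A[1][1] + B[1][2] = -4 + -3 = -7, A[1][2] + B[2][2] = 6 + -3 = 3) = -7 (attained at k = 1)
  C[2][0] = min over k of (A[2][0] + B[0][0] = 5 + -5 = 0, A[2][1] + B[1][0] = 9 + 4 = 13, A[2][2] + B[2][0] = 8 + 5 = 13) = 0 (attained at k = 0)
  C[2][1] = min over k of (A[2][0] + B[0][1] = 5 + 9 = 14, A[2][1] + B[1][1] = 9 + 6 = 15, A[2][2] + B[2][1] = 8 + -3 = 5) = 5 (attained at k = 2)
  C[2][2] = min over k of (A[2][0] + B[0][2] = 5 + 6 = 11, A[2][1] + B[1][2] = 9 + -3 = 6, A[2][2] + B[2][2] = 8 + -3 = 5) = 5 (attained at k = 2)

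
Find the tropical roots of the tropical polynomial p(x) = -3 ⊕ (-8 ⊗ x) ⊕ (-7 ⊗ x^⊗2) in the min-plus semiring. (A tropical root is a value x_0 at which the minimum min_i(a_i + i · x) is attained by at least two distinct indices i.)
Roots: {-1, 5}

Each tropical root is a break point of the lower envelope of the lines y = a_i + i · x (there are 3 lines, with slopes 0, 1, ..., 2). Only the lines that attain the minimum somewhere contribute to roots; other lines are dominated. Here the surviving (envelope) indices are i = 2, i = 1, i = 0.
Intersections between consecutive envelope lines give the roots: for adjacent envelope indices i < j the intersection is x = (a_i − a_j) / (j − i). Reading off the sorted break points: {-1, 5}.
Verification: at each break x_0, at least two indices attain the minimum of min_i(a_i + i · x_0).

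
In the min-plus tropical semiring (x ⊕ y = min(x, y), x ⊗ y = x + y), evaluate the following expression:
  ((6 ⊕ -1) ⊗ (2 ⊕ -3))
((6 ⊕ -1) ⊗ (2 ⊕ -3)) = -4

Expand innermost to outermost. Recall ⊕ takes the minimum of its arguments and ⊗ takes their sum. Working out the expression ((6 ⊕ -1) ⊗ (2 ⊕ -3)) gives -4.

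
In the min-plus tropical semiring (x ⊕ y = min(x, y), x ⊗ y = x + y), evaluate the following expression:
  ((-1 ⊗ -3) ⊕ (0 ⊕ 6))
((-1 ⊗ -3) ⊕ (0 ⊕ 6)) = -4

Expand innermost to outermost. Recall ⊕ takes the minimum of its arguments and ⊗ takes their sum. Working out the expression ((-1 ⊗ -3) ⊕ (0 ⊕ 6)) gives -4.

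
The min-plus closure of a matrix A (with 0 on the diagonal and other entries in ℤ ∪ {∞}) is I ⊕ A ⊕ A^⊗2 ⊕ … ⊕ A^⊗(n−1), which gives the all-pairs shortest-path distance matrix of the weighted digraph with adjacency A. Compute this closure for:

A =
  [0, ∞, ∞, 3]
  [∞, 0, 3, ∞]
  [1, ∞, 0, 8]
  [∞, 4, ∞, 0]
Closure =
  [0, 7, 10, 3]
  [4, 0, 3, 7]
  [1, 8, 0, 4]
  [8, 4, 7, 0]

This is the Floyd-Warshall all-pairs shortest-path computation. For each intermediate vertex k = 0, 1, …, 3, update dist[i][j] ← min(dist[i][j], dist[i][k] + dist[k][j]). The final matrix gives, for each (i, j), the minimum total weight of any directed path from i to j (possibly empty when i = j).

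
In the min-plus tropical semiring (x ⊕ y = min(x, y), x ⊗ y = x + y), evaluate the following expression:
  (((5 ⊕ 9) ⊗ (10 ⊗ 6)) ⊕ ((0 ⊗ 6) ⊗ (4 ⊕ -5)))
(((5 ⊕ 9) ⊗ (10 ⊗ 6)) ⊕ ((0 ⊗ 6) ⊗ (4 ⊕ -5))) = 1

Expand innermost to outermost. Recall ⊕ takes the minimum of its arguments and ⊗ takes their sum. Working out the expression (((5 ⊕ 9) ⊗ (10 ⊗ 6)) ⊕ ((0 ⊗ 6) ⊗ (4 ⊕ -5))) gives 1.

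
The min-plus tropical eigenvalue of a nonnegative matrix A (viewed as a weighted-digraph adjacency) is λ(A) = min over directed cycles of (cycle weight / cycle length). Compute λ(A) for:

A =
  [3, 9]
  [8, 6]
λ(A) = 3

Enumerate directed cycles and compute their means (weight / length). Sample:
  cycle 0 → 0: weight = 3, length = 1, mean = 3/1 ≈ 3.000
  cycle 1 → 1: weight = 6, length = 1, mean = 6/1 ≈ 6.000
  cycle 0 → 1 → 0: weight = 17, length = 2, mean = 17/2 ≈ 8.500
  cycle 1 → 0 → 1: weight = 17, length = 2, mean = 17/2 ≈ 8.500
Minimum mean = 3.000, attained e.g. along the cycle 0 → 0 with weight 3 and length 1. So λ(A) = 3/1 = 3.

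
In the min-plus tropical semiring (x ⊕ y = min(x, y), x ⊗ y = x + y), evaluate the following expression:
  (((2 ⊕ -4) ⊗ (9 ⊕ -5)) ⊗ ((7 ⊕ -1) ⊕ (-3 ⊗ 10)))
(((2 ⊕ -4) ⊗ (9 ⊕ -5)) ⊗ ((7 ⊕ -1) ⊕ (-3 ⊗ 10))) = -10

Expand innermost to outermost. Recall ⊕ takes the minimum of its arguments and ⊗ takes their sum. Working out the expression (((2 ⊕ -4) ⊗ (9 ⊕ -5)) ⊗ ((7 ⊕ -1) ⊕ (-3 ⊗ 10))) gives -10.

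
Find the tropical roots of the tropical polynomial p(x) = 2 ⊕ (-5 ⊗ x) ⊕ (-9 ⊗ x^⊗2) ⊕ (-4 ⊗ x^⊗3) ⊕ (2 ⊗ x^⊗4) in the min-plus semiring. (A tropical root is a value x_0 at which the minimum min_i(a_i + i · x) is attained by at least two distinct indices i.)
Roots: {-6, -5, 4, 7}

Each tropical root is a break point of the lower envelope of the lines y = a_i + i · x (there are 5 lines, with slopes 0, 1, ..., 4). Only the lines that attain the minimum somewhere contribute to roots; other lines are dominated. Here the surviving (envelope) indices are i = 4, i = 3, i = 2, i = 1, i = 0.
Intersections between consecutive envelope lines give the roots: for adjacent envelope indices i < j the intersection is x = (a_i − a_j) / (j − i). Reading off the sorted break points: {-6, -5, 4, 7}.
Verification: at each break x_0, at least two indices attain the minimum of min_i(a_i + i · x_0).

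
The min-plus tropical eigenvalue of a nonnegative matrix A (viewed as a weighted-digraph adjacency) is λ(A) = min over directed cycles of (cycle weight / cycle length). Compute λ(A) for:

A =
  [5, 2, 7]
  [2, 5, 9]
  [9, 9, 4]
λ(A) = 2

Enumerate directed cycles and compute their means (weight / length). Sample:
  cycle 0 → 0: weight = 5, length = 1, mean = 5/1 ≈ 5.000
  cycle 1 → 1: weight = 5, length = 1, mean = 5/1 ≈ 5.000
  cycle 2 → 2: weight = 4, length = 1, mean = 4/1 ≈ 4.000
  cycle 0 → 1 → 0: weight = 4, length = 2, mean = 4/2 ≈ 2.000
  cycle 0 → 2 → 0: weight = 16, length = 2, mean = 16/2 ≈ 8.000
  cycle 1 → 0 → 1: weight = 4, length = 2, mean = 4/2 ≈ 2.000
Minimum mean = 2.000, attained e.g. along the cycle 0 → 1 → 0 with weight 4 and length 2. So λ(A) = 4/2 = 2.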